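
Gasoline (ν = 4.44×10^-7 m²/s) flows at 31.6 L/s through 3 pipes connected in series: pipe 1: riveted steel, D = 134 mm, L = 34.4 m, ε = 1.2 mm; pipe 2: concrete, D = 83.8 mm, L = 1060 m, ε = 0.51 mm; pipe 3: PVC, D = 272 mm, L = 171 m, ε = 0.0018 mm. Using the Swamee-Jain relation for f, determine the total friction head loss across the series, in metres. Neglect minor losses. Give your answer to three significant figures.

Pipe 1: V = 2.241 m/s, Re = 6.76×10^5, ε/D = 0.00896, f = 0.03669, h_1 = f(L/D)V²/2g = 2.410 m
Pipe 2: V = 5.729 m/s, Re = 1.08×10^6, ε/D = 0.00609, f = 0.03239, h_2 = f(L/D)V²/2g = 685.4 m
Pipe 3: V = 0.5438 m/s, Re = 3.33×10^5, ε/D = 6.62×10^-6, f = 0.01418, h_3 = f(L/D)V²/2g = 0.1344 m
Series → Q common, losses add: H = Σh = 688.0 m

H ≈ 688 m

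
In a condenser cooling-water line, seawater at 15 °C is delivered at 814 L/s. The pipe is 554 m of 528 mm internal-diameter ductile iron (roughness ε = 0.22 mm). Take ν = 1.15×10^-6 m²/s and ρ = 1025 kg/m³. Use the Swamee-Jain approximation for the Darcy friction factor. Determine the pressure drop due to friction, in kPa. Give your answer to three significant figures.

V = 4Q/(πD²) = 4·0.814/(π·0.528²) = 3.718 m/s
Re = VD/ν = 3.718·0.528/1.15×10^-6 = 1.71×10^6 → turbulent
ε/D = 0.22/528 = 4.17×10^-4
Swamee-Jain: f = 0.01646
h_f = f(L/D)V²/(2g) = 0.01646·(554/0.528)·3.718²/(2·9.81) = 12.17 m
Δp = ρg·h_f = 1025·9.81·12.17 = 122.3 kPa

Δp ≈ 122 kPa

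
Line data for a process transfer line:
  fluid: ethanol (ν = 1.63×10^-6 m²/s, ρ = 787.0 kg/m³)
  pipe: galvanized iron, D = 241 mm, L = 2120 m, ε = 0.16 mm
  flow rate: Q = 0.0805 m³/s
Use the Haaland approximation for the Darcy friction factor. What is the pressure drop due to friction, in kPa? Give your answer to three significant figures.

V = 4Q/(πD²) = 4·0.0805/(π·0.241²) = 1.765 m/s
Re = VD/ν = 1.765·0.241/1.63×10^-6 = 2.61×10^5 → turbulent
ε/D = 0.16/241 = 6.64×10^-4
Haaland: f = 0.01912
h_f = f(L/D)V²/(2g) = 0.01912·(2120/0.241)·1.765²/(2·9.81) = 26.69 m
Δp = ρg·h_f = 787.0·9.81·26.69 = 206.1 kPa

Δp ≈ 206 kPa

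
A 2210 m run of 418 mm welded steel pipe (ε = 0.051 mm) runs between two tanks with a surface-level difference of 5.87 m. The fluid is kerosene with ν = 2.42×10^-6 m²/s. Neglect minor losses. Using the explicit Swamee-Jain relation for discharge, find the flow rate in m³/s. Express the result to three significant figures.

Swamee-Jain (Type II): Q = -0.965·√(gD⁵h_f/L)·ln[ε/(3.7D) + √(3.17ν²L/(gD³h_f))]
√(gD⁵h_f/L) = √(9.81·0.418⁵·5.87/2210) = 0.01823
ε/(3.7D) = 3.30×10^-5; √(3.17ν²L/(gD³h_f)) = 9.88×10^-5
Q = -0.965·0.01823·ln(1.317×10^-4) = 0.1572 m³/s
Check: V = 1.15 m/s, Re = 1.98×10^5, f = 0.01659, h_f = 5.87 m ≈ 5.87 m ✓

Q ≈ 0.157 m³/s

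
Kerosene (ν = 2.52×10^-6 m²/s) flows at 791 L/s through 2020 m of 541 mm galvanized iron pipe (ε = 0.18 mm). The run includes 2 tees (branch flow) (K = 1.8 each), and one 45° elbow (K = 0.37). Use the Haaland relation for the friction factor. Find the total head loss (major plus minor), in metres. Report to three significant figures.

H_L ≈ 38.6 m

V = 4Q/(πD²) = 3.441 m/s; V²/2g = 0.6035 m
Re = 7.39×10^5, ε/D = 3.33×10^-4 → f = 0.01608 (Haaland)
Major: h_f = f(L/D)·V²/2g = 0.01608·3734·0.6035 = 36.24 m
Minor: ΣK = 3.97; h_m = ΣK·V²/2g = 2.396 m
Total H_L = 36.24 + 2.396 = 38.64 m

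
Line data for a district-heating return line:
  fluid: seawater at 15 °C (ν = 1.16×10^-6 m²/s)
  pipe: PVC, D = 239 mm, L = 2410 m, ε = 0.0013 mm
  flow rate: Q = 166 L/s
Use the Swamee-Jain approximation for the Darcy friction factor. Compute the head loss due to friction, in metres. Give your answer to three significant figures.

h_f ≈ 86.3 m

V = 4Q/(πD²) = 4·0.166/(π·0.239²) = 3.700 m/s
Re = VD/ν = 3.700·0.239/1.16×10^-6 = 7.62×10^5 → turbulent
ε/D = 0.0013/239 = 5.44×10^-6
Swamee-Jain: f = 0.01227
h_f = f(L/D)V²/(2g) = 0.01227·(2410/0.239)·3.700²/(2·9.81) = 86.35 m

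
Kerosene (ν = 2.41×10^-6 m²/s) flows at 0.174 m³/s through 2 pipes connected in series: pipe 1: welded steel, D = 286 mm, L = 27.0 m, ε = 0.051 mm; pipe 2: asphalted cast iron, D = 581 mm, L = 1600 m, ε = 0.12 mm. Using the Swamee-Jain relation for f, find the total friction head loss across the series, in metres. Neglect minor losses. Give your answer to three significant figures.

Pipe 1: V = 2.708 m/s, Re = 3.21×10^5, ε/D = 1.78×10^-4, f = 0.01601, h_1 = f(L/D)V²/2g = 0.5650 m
Pipe 2: V = 0.6563 m/s, Re = 1.58×10^5, ε/D = 2.07×10^-4, f = 0.01773, h_2 = f(L/D)V²/2g = 1.072 m
Series → Q common, losses add: H = Σh = 1.637 m

H ≈ 1.64 m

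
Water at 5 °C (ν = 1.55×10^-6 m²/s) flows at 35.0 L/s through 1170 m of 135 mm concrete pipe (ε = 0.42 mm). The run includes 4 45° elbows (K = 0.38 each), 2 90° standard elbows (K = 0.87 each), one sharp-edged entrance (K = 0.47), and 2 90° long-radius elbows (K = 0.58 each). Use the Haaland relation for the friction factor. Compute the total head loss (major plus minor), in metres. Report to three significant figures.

H_L ≈ 72.9 m

V = 4Q/(πD²) = 2.445 m/s; V²/2g = 0.3047 m
Re = 2.13×10^5, ε/D = 0.00311 → f = 0.02704 (Haaland)
Major: h_f = f(L/D)·V²/2g = 0.02704·8667·0.3047 = 71.41 m
Minor: ΣK = 4.89; h_m = ΣK·V²/2g = 1.490 m
Total H_L = 71.41 + 1.490 = 72.90 m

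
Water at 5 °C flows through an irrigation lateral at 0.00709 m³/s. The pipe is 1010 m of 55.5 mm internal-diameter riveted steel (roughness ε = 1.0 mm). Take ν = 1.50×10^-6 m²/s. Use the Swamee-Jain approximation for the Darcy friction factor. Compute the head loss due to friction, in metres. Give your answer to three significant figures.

V = 4Q/(πD²) = 4·0.00709/(π·0.0555²) = 2.931 m/s
Re = VD/ν = 2.931·0.0555/1.50×10^-6 = 1.08×10^5 → turbulent
ε/D = 1.0/55.5 = 0.0180
Swamee-Jain: f = 0.04735
h_f = f(L/D)V²/(2g) = 0.04735·(1010/0.0555)·2.931²/(2·9.81) = 377.2 m

h_f ≈ 377 m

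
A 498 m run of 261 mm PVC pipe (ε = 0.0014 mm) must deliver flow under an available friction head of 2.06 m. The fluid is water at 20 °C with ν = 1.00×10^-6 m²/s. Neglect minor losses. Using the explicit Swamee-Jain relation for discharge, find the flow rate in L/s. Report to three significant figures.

Swamee-Jain (Type II): Q = -0.965·√(gD⁵h_f/L)·ln[ε/(3.7D) + √(3.17ν²L/(gD³h_f))]
√(gD⁵h_f/L) = √(9.81·0.261⁵·2.06/498) = 0.007011
ε/(3.7D) = 1.45×10^-6; √(3.17ν²L/(gD³h_f)) = 6.63×10^-5
Q = -0.965·0.007011·ln(6.773×10^-5) = 0.06495 m³/s
Check: V = 1.21 m/s, Re = 3.17×10^5, f = 0.01429, h_f = 2.05 m ≈ 2.06 m ✓

Q ≈ 64.9 L/s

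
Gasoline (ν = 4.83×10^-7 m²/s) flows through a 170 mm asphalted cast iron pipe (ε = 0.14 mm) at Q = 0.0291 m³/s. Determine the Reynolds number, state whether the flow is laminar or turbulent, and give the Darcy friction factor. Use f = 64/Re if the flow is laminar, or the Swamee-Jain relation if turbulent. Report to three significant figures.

V = 4Q/(πD²) = 1.282 m/s
Re = VD/ν = 1.282·0.170/4.83×10^-7 = 4.51×10^5
Re > 4000 → turbulent; ε/D = 8.24×10^-4
Swamee-Jain: f = 0.01962

Re ≈ 4.51×10^5; turbulent; f ≈ 0.0196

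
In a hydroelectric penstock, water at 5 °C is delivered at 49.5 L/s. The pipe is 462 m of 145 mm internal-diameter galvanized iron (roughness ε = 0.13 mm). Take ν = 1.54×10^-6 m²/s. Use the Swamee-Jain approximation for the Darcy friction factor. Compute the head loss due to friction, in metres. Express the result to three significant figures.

V = 4Q/(πD²) = 4·0.0495/(π·0.145²) = 2.998 m/s
Re = VD/ν = 2.998·0.145/1.54×10^-6 = 2.82×10^5 → turbulent
ε/D = 0.13/145 = 8.97×10^-4
Swamee-Jain: f = 0.02037
h_f = f(L/D)V²/(2g) = 0.02037·(462/0.145)·2.998²/(2·9.81) = 29.72 m

h_f ≈ 29.7 m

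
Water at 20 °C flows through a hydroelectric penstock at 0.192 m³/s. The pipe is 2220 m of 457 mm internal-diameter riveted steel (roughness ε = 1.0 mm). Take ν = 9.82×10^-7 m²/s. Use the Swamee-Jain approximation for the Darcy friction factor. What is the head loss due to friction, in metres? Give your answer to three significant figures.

h_f ≈ 8.28 m

V = 4Q/(πD²) = 4·0.192/(π·0.457²) = 1.171 m/s
Re = VD/ν = 1.171·0.457/9.82×10^-7 = 5.45×10^5 → turbulent
ε/D = 1.0/457 = 0.00219
Swamee-Jain: f = 0.02441
h_f = f(L/D)V²/(2g) = 0.02441·(2220/0.457)·1.171²/(2·9.81) = 8.282 m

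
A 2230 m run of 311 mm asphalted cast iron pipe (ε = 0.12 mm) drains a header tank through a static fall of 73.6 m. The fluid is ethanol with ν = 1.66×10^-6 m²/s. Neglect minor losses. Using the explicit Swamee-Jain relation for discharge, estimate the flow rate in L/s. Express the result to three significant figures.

Q ≈ 264 L/s

Swamee-Jain (Type II): Q = -0.965·√(gD⁵h_f/L)·ln[ε/(3.7D) + √(3.17ν²L/(gD³h_f))]
√(gD⁵h_f/L) = √(9.81·0.311⁵·73.6/2230) = 0.03069
ε/(3.7D) = 1.04×10^-4; √(3.17ν²L/(gD³h_f)) = 2.99×10^-5
Q = -0.965·0.03069·ln(1.342×10^-4) = 0.2641 m³/s
Check: V = 3.48 m/s, Re = 6.51×10^5, f = 0.01678, h_f = 74.1 m ≈ 73.6 m ✓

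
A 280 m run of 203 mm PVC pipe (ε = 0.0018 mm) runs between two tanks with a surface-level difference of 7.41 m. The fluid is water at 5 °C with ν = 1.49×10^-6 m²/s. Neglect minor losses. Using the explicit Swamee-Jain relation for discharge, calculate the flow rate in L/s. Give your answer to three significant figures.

Swamee-Jain (Type II): Q = -0.965·√(gD⁵h_f/L)·ln[ε/(3.7D) + √(3.17ν²L/(gD³h_f))]
√(gD⁵h_f/L) = √(9.81·0.203⁵·7.41/280) = 0.009460
ε/(3.7D) = 2.40×10^-6; √(3.17ν²L/(gD³h_f)) = 5.69×10^-5
Q = -0.965·0.009460·ln(5.932×10^-5) = 0.08885 m³/s
Check: V = 2.75 m/s, Re = 3.74×10^5, f = 0.01392, h_f = 7.37 m ≈ 7.41 m ✓

Q ≈ 88.9 L/s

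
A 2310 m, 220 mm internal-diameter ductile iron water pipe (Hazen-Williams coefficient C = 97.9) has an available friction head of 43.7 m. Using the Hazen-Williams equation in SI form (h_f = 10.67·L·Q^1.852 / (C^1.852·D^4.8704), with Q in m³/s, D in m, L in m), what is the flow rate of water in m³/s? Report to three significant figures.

Rearranging: Q = [h_f·C^1.852·D^4.8704 / (10.67·L)]^(1/1.852)
Q = [43.7·97.9^1.852·0.220^4.8704 / (10.67·2310)]^0.540 = 0.05969 m³/s

Q ≈ 0.0597 m³/s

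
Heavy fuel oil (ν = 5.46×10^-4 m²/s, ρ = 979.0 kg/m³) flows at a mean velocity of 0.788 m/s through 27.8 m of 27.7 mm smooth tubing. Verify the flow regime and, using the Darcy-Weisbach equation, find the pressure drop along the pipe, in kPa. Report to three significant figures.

Δp ≈ 488 kPa

Re = VD/ν = 0.788·0.02770/5.46×10^-4 = 40.0 → laminar (Re < 2300)
f = 64/Re = 1.601
h_f = f(L/D)V²/(2g) = 1.601·(27.8/0.02770)·0.788²/(2·9.81) = 50.85 m
Δp = ρg·h_f = 979.0·9.81·50.85 = 488.4 kPa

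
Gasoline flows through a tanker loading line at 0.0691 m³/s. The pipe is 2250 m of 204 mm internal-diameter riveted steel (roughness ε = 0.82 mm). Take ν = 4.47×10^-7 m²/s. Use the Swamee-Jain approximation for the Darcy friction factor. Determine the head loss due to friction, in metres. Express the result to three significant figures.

V = 4Q/(πD²) = 4·0.0691/(π·0.204²) = 2.114 m/s
Re = VD/ν = 2.114·0.204/4.47×10^-7 = 9.65×10^5 → turbulent
ε/D = 0.82/204 = 0.00402
Swamee-Jain: f = 0.02864
h_f = f(L/D)V²/(2g) = 0.02864·(2250/0.204)·2.114²/(2·9.81) = 71.95 m

h_f ≈ 71.9 m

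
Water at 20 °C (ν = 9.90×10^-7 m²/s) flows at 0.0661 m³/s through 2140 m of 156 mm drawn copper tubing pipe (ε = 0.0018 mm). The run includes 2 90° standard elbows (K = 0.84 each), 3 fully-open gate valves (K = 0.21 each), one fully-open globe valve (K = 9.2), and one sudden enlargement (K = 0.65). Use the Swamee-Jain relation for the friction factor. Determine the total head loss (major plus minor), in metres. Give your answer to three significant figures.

V = 4Q/(πD²) = 3.458 m/s; V²/2g = 0.6096 m
Re = 5.45×10^5, ε/D = 1.15×10^-5 → f = 0.01309 (Swamee-Jain)
Major: h_f = f(L/D)·V²/2g = 0.01309·13718·0.6096 = 109.4 m
Minor: ΣK = 12.2; h_m = ΣK·V²/2g = 7.412 m
Total H_L = 109.4 + 7.412 = 116.8 m

H_L ≈ 117 m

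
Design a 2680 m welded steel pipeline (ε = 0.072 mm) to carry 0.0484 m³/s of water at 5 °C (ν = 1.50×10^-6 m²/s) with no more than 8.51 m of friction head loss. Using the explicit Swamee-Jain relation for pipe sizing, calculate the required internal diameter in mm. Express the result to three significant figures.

Swamee-Jain (Type III): D = 0.66·[ε^1.25·(LQ²/(gh_f))^4.75 + ν·Q^9.4·(L/(gh_f))^5.2]^0.04
LQ²/(gh_f) = 0.07520; L/(gh_f) = 32.10
Term 1 = ε^1.25·(…)^4.75 = 3.05×10^-11; Term 2 = ν·Q^9.4·(…)^5.2 = 4.44×10^-11
D = 0.66·(3.05×10^-11 + 4.44×10^-11)^0.04 = 0.2597 m = 260 mm
Check: V = 0.914 m/s, Re = 1.58×10^5, f = 0.01816, h_f = 7.97 m ≈ 8.51 m ✓

D ≈ 260 mm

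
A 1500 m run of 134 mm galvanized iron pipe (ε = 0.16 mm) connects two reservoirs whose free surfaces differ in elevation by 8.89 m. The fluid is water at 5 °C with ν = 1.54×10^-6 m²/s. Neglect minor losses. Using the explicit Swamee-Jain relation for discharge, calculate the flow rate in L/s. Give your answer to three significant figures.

Q ≈ 11.5 L/s

Swamee-Jain (Type II): Q = -0.965·√(gD⁵h_f/L)·ln[ε/(3.7D) + √(3.17ν²L/(gD³h_f))]
√(gD⁵h_f/L) = √(9.81·0.134⁵·8.89/1500) = 0.001585
ε/(3.7D) = 3.23×10^-4; √(3.17ν²L/(gD³h_f)) = 2.32×10^-4
Q = -0.965·0.001585·ln(5.545×10^-4) = 0.01147 m³/s
Check: V = 0.813 m/s, Re = 7.07×10^4, f = 0.02376, h_f = 8.96 m ≈ 8.89 m ✓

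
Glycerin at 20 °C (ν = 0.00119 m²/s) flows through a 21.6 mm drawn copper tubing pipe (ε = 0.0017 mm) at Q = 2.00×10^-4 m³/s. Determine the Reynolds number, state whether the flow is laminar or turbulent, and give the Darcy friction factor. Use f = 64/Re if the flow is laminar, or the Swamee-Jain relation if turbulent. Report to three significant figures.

V = 4Q/(πD²) = 0.5458 m/s
Re = VD/ν = 0.5458·0.0216/0.00119 = 9.91
Re < 2300 → laminar → f = 64/Re = 6.460

Re ≈ 9.91; laminar; f = 64/Re ≈ 6.46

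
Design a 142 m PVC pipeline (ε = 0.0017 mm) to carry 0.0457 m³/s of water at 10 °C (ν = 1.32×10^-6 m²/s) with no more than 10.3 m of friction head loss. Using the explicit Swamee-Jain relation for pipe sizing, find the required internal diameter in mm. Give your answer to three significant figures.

Swamee-Jain (Type III): D = 0.66·[ε^1.25·(LQ²/(gh_f))^4.75 + ν·Q^9.4·(L/(gh_f))^5.2]^0.04
LQ²/(gh_f) = 0.002935; L/(gh_f) = 1.405
Term 1 = ε^1.25·(…)^4.75 = 5.74×10^-20; Term 2 = ν·Q^9.4·(…)^5.2 = 1.96×10^-18
D = 0.66·(5.74×10^-20 + 1.96×10^-18)^0.04 = 0.1293 m = 129 mm
Check: V = 3.48 m/s, Re = 3.41×10^5, f = 0.01420, h_f = 9.61 m ≈ 10.3 m ✓

D ≈ 129 mm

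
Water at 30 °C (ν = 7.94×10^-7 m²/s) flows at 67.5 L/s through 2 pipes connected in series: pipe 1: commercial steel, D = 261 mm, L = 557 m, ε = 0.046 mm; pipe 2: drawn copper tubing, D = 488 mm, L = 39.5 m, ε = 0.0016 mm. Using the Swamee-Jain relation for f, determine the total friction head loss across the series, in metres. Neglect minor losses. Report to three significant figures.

H ≈ 2.70 m

Pipe 1: V = 1.262 m/s, Re = 4.15×10^5, ε/D = 1.76×10^-4, f = 0.01556, h_1 = f(L/D)V²/2g = 2.694 m
Pipe 2: V = 0.3609 m/s, Re = 2.22×10^5, ε/D = 3.28×10^-6, f = 0.01526, h_2 = f(L/D)V²/2g = 0.008197 m
Series → Q common, losses add: H = Σh = 2.702 m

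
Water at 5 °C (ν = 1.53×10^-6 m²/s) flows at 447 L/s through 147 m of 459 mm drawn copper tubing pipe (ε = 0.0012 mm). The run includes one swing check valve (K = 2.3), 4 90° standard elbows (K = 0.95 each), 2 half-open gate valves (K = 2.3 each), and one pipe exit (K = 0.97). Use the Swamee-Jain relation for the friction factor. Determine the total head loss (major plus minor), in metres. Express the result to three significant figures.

V = 4Q/(πD²) = 2.701 m/s; V²/2g = 0.3720 m
Re = 8.10×10^5, ε/D = 2.61×10^-6 → f = 0.01209 (Swamee-Jain)
Major: h_f = f(L/D)·V²/2g = 0.01209·320.3·0.3720 = 1.440 m
Minor: ΣK = 11.7; h_m = ΣK·V²/2g = 4.341 m
Total H_L = 1.440 + 4.341 = 5.780 m

H_L ≈ 5.78 m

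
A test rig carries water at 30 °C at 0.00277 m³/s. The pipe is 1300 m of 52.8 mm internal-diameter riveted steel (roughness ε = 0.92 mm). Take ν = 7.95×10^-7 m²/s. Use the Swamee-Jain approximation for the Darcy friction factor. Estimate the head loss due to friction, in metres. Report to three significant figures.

V = 4Q/(πD²) = 4·0.00277/(π·0.0528²) = 1.265 m/s
Re = VD/ν = 1.265·0.0528/7.95×10^-7 = 8.40×10^4 → turbulent
ε/D = 0.92/52.8 = 0.0174
Swamee-Jain: f = 0.04694
h_f = f(L/D)V²/(2g) = 0.04694·(1300/0.0528)·1.265²/(2·9.81) = 94.27 m

h_f ≈ 94.3 m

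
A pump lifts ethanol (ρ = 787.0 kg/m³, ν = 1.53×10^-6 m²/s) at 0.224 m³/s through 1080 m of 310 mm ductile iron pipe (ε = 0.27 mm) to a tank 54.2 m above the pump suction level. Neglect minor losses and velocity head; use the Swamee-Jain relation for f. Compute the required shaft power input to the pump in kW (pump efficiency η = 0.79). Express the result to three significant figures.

V = 4Q/(πD²) = 2.968 m/s; Re = 6.01×10^5; ε/D = 8.71×10^-4; f = 0.01966
h_f = f(L/D)V²/2g = 30.74 m
Total head H = z + h_f = 54.2 + 30.74 = 84.94 m
P_hyd = ρgQH = 787.0·9.81·0.224·84.94 = 146.9 kW
P_shaft = P_hyd/η = 146.9/0.79 = 186.0 kW

P_shaft ≈ 186 kW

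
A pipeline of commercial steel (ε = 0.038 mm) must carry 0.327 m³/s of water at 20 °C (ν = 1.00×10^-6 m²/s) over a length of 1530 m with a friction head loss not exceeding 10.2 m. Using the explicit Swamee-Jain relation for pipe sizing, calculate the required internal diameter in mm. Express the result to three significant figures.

D ≈ 450 mm

Swamee-Jain (Type III): D = 0.66·[ε^1.25·(LQ²/(gh_f))^4.75 + ν·Q^9.4·(L/(gh_f))^5.2]^0.04
LQ²/(gh_f) = 1.635; L/(gh_f) = 15.29
Term 1 = ε^1.25·(…)^4.75 = 3.08×10^-5; Term 2 = ν·Q^9.4·(…)^5.2 = 3.94×10^-5
D = 0.66·(3.08×10^-5 + 3.94×10^-5)^0.04 = 0.4502 m = 450 mm
Check: V = 2.05 m/s, Re = 9.25×10^5, f = 0.01337, h_f = 9.77 m ≈ 10.2 m ✓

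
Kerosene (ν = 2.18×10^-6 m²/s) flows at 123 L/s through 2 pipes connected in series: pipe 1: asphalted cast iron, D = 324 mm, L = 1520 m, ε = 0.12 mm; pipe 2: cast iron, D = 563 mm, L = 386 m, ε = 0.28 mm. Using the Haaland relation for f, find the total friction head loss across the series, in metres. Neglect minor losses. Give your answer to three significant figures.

H ≈ 9.61 m

Pipe 1: V = 1.492 m/s, Re = 2.22×10^5, ε/D = 3.70×10^-4, f = 0.01774, h_1 = f(L/D)V²/2g = 9.442 m
Pipe 2: V = 0.4941 m/s, Re = 1.28×10^5, ε/D = 4.97×10^-4, f = 0.01948, h_2 = f(L/D)V²/2g = 0.1661 m
Series → Q common, losses add: H = Σh = 9.608 m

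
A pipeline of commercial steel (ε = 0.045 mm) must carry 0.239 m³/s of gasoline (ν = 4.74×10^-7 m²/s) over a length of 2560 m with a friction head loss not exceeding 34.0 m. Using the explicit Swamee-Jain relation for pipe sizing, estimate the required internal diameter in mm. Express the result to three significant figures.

Swamee-Jain (Type III): D = 0.66·[ε^1.25·(LQ²/(gh_f))^4.75 + ν·Q^9.4·(L/(gh_f))^5.2]^0.04
LQ²/(gh_f) = 0.4384; L/(gh_f) = 7.675
Term 1 = ε^1.25·(…)^4.75 = 7.34×10^-8; Term 2 = ν·Q^9.4·(…)^5.2 = 2.72×10^-8
D = 0.66·(7.34×10^-8 + 2.72×10^-8)^0.04 = 0.3465 m = 346 mm
Check: V = 2.54 m/s, Re = 1.85×10^6, f = 0.01342, h_f = 32.5 m ≈ 34.0 m ✓

D ≈ 346 mm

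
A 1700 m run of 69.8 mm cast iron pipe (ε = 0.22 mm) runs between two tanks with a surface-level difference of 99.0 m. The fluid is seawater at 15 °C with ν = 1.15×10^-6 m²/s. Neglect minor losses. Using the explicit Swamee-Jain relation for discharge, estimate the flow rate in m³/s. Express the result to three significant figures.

Q ≈ 0.00649 m³/s

Swamee-Jain (Type II): Q = -0.965·√(gD⁵h_f/L)·ln[ε/(3.7D) + √(3.17ν²L/(gD³h_f))]
√(gD⁵h_f/L) = √(9.81·0.0698⁵·99.0/1700) = 9.729×10^-4
ε/(3.7D) = 8.52×10^-4; √(3.17ν²L/(gD³h_f)) = 1.47×10^-4
Q = -0.965·9.729×10^-4·ln(9.988×10^-4) = 0.006486 m³/s
Check: V = 1.70 m/s, Re = 1.03×10^5, f = 0.02801, h_f = 99.9 m ≈ 99.0 m ✓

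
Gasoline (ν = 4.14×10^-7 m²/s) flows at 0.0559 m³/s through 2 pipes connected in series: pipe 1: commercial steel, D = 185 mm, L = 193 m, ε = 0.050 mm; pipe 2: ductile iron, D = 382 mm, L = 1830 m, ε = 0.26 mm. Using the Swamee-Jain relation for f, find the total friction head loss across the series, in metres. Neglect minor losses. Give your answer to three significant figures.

H ≈ 4.67 m

Pipe 1: V = 2.080 m/s, Re = 9.29×10^5, ε/D = 2.70×10^-4, f = 0.01554, h_1 = f(L/D)V²/2g = 3.573 m
Pipe 2: V = 0.4877 m/s, Re = 4.50×10^5, ε/D = 6.81×10^-4, f = 0.01890, h_2 = f(L/D)V²/2g = 1.098 m
Series → Q common, losses add: H = Σh = 4.671 m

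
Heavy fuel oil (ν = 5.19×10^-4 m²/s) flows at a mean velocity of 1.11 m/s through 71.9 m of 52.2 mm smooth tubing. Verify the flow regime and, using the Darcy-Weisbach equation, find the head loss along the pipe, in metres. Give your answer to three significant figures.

h_f ≈ 49.6 m

Re = VD/ν = 1.11·0.05220/5.19×10^-4 = 112 → laminar (Re < 2300)
f = 64/Re = 0.5733
h_f = f(L/D)V²/(2g) = 0.5733·(71.9/0.05220)·1.11²/(2·9.81) = 49.59 m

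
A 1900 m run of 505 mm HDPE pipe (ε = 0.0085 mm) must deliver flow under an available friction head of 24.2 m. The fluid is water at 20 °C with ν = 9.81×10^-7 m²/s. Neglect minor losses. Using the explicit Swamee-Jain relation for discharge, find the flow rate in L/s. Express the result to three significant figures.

Swamee-Jain (Type II): Q = -0.965·√(gD⁵h_f/L)·ln[ε/(3.7D) + √(3.17ν²L/(gD³h_f))]
√(gD⁵h_f/L) = √(9.81·0.505⁵·24.2/1900) = 0.06406
ε/(3.7D) = 4.55×10^-6; √(3.17ν²L/(gD³h_f)) = 1.38×10^-5
Q = -0.965·0.06406·ln(1.832×10^-5) = 0.6743 m³/s
Check: V = 3.37 m/s, Re = 1.73×10^6, f = 0.01116, h_f = 24.3 m ≈ 24.2 m ✓

Q ≈ 674 L/s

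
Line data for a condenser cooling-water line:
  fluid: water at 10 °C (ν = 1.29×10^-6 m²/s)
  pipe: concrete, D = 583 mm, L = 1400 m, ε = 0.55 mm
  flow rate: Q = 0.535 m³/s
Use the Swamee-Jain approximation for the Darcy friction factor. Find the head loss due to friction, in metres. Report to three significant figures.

V = 4Q/(πD²) = 4·0.535/(π·0.583²) = 2.004 m/s
Re = VD/ν = 2.004·0.583/1.29×10^-6 = 9.06×10^5 → turbulent
ε/D = 0.55/583 = 9.43×10^-4
Swamee-Jain: f = 0.01980
h_f = f(L/D)V²/(2g) = 0.01980·(1400/0.583)·2.004²/(2·9.81) = 9.736 m

h_f ≈ 9.74 m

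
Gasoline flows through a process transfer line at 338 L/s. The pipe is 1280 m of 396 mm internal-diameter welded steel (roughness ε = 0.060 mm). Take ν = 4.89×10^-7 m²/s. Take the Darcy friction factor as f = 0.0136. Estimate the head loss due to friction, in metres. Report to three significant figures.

h_f ≈ 16.9 m

V = 4Q/(πD²) = 4·0.338/(π·0.396²) = 2.744 m/s
h_f = f(L/D)V²/(2g) = 0.01360·(1280/0.396)·2.744²/(2·9.81) = 16.87 m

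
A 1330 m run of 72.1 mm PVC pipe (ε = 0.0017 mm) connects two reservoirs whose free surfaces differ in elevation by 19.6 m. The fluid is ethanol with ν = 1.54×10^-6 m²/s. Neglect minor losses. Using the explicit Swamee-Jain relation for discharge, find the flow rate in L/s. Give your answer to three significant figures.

Q ≈ 4.03 L/s

Swamee-Jain (Type II): Q = -0.965·√(gD⁵h_f/L)·ln[ε/(3.7D) + √(3.17ν²L/(gD³h_f))]
√(gD⁵h_f/L) = √(9.81·0.0721⁵·19.6/1330) = 5.307×10^-4
ε/(3.7D) = 6.37×10^-6; √(3.17ν²L/(gD³h_f)) = 3.72×10^-4
Q = -0.965·5.307×10^-4·ln(3.789×10^-4) = 0.004035 m³/s
Check: V = 0.988 m/s, Re = 4.63×10^4, f = 0.02122, h_f = 19.5 m ≈ 19.6 m ✓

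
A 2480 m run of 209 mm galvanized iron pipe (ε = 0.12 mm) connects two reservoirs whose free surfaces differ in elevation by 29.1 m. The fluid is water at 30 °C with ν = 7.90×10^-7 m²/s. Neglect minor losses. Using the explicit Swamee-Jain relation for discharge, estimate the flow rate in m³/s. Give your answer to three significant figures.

Q ≈ 0.0557 m³/s

Swamee-Jain (Type II): Q = -0.965·√(gD⁵h_f/L)·ln[ε/(3.7D) + √(3.17ν²L/(gD³h_f))]
√(gD⁵h_f/L) = √(9.81·0.209⁵·29.1/2480) = 0.006775
ε/(3.7D) = 1.55×10^-4; √(3.17ν²L/(gD³h_f)) = 4.34×10^-5
Q = -0.965·0.006775·ln(1.986×10^-4) = 0.05573 m³/s
Check: V = 1.62 m/s, Re = 4.30×10^5, f = 0.01836, h_f = 29.3 m ≈ 29.1 m ✓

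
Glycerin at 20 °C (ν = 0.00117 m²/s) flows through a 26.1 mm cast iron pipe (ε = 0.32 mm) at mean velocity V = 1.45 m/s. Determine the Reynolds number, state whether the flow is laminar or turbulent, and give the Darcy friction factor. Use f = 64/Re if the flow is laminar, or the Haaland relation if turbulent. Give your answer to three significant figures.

Re = VD/ν = 1.450·0.0261/0.00117 = 32.3
Re < 2300 → laminar → f = 64/Re = 1.979

Re ≈ 32.3; laminar; f = 64/Re ≈ 1.98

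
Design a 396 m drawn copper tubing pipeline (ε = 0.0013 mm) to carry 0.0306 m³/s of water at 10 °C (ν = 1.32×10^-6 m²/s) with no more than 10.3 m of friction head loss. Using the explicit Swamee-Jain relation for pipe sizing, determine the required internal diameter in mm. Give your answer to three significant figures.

D ≈ 138 mm

Swamee-Jain (Type III): D = 0.66·[ε^1.25·(LQ²/(gh_f))^4.75 + ν·Q^9.4·(L/(gh_f))^5.2]^0.04
LQ²/(gh_f) = 0.003670; L/(gh_f) = 3.919
Term 1 = ε^1.25·(…)^4.75 = 1.19×10^-19; Term 2 = ν·Q^9.4·(…)^5.2 = 9.35×10^-18
D = 0.66·(1.19×10^-19 + 9.35×10^-18)^0.04 = 0.1376 m = 138 mm
Check: V = 2.06 m/s, Re = 2.15×10^5, f = 0.01541, h_f = 9.58 m ≈ 10.3 m ✓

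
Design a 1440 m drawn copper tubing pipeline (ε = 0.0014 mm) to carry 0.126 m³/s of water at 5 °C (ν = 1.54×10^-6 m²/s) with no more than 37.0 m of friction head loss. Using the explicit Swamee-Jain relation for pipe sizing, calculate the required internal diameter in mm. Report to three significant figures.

Swamee-Jain (Type III): D = 0.66·[ε^1.25·(LQ²/(gh_f))^4.75 + ν·Q^9.4·(L/(gh_f))^5.2]^0.04
LQ²/(gh_f) = 0.06298; L/(gh_f) = 3.967
Term 1 = ε^1.25·(…)^4.75 = 9.53×10^-14; Term 2 = ν·Q^9.4·(…)^5.2 = 6.97×10^-12
D = 0.66·(9.53×10^-14 + 6.97×10^-12)^0.04 = 0.2363 m = 236 mm
Check: V = 2.87 m/s, Re = 4.41×10^5, f = 0.01348, h_f = 34.5 m ≈ 37.0 m ✓

D ≈ 236 mm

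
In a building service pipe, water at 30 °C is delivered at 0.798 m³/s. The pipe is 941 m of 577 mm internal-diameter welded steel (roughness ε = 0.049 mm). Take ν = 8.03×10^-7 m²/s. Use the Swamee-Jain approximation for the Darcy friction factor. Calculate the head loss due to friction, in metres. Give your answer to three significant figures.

h_f ≈ 9.71 m

V = 4Q/(πD²) = 4·0.798/(π·0.577²) = 3.052 m/s
Re = VD/ν = 3.052·0.577/8.03×10^-7 = 2.19×10^6 → turbulent
ε/D = 0.049/577 = 8.49×10^-5
Swamee-Jain: f = 0.01254
h_f = f(L/D)V²/(2g) = 0.01254·(941/0.577)·3.052²/(2·9.81) = 9.705 m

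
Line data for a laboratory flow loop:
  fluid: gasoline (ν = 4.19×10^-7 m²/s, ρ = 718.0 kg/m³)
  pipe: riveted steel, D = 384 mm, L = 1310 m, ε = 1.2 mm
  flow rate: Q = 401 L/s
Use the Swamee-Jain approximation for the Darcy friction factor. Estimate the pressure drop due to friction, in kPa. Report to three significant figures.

Δp ≈ 390 kPa

V = 4Q/(πD²) = 4·0.401/(π·0.384²) = 3.463 m/s
Re = VD/ν = 3.463·0.384/4.19×10^-7 = 3.17×10^6 → turbulent
ε/D = 1.2/384 = 0.00312
Swamee-Jain: f = 0.02654
h_f = f(L/D)V²/(2g) = 0.02654·(1310/0.384)·3.463²/(2·9.81) = 55.32 m
Δp = ρg·h_f = 718.0·9.81·55.32 = 389.7 kPa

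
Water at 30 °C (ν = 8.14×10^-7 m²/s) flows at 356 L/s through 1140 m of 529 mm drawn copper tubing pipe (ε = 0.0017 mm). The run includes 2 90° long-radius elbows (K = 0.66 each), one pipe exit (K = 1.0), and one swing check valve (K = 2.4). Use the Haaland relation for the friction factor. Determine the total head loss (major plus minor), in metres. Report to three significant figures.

V = 4Q/(πD²) = 1.620 m/s; V²/2g = 0.1337 m
Re = 1.05×10^6, ε/D = 3.21×10^-6 → f = 0.01154 (Haaland)
Major: h_f = f(L/D)·V²/2g = 0.01154·2155·0.1337 = 3.326 m
Minor: ΣK = 4.72; h_m = ΣK·V²/2g = 0.6312 m
Total H_L = 3.326 + 0.6312 = 3.957 m

H_L ≈ 3.96 m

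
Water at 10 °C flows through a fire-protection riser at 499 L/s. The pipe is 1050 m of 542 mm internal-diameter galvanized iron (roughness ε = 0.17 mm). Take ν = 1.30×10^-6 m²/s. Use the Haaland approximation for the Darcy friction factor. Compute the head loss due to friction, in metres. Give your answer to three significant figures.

h_f ≈ 7.29 m

V = 4Q/(πD²) = 4·0.499/(π·0.542²) = 2.163 m/s
Re = VD/ν = 2.163·0.542/1.30×10^-6 = 9.02×10^5 → turbulent
ε/D = 0.17/542 = 3.14×10^-4
Haaland: f = 0.01579
h_f = f(L/D)V²/(2g) = 0.01579·(1050/0.542)·2.163²/(2·9.81) = 7.291 m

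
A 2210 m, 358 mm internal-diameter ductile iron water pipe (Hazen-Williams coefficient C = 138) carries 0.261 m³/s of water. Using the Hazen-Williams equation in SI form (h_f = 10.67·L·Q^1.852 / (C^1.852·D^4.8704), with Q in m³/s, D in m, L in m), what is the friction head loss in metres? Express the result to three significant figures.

h_f = 10.67·2210·0.261^1.852 / (138^1.852·0.358^4.8704) = 31.76 m

h_f ≈ 31.8 m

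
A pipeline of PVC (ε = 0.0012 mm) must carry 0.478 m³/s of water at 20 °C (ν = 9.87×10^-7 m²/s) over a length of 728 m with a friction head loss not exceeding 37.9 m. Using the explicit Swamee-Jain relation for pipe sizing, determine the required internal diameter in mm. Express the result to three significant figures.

Swamee-Jain (Type III): D = 0.66·[ε^1.25·(LQ²/(gh_f))^4.75 + ν·Q^9.4·(L/(gh_f))^5.2]^0.04
LQ²/(gh_f) = 0.4474; L/(gh_f) = 1.958
Term 1 = ε^1.25·(…)^4.75 = 8.70×10^-10; Term 2 = ν·Q^9.4·(…)^5.2 = 3.15×10^-8
D = 0.66·(8.70×10^-10 + 3.15×10^-8)^0.04 = 0.3311 m = 331 mm
Check: V = 5.55 m/s, Re = 1.86×10^6, f = 0.01062, h_f = 36.7 m ≈ 37.9 m ✓

D ≈ 331 mm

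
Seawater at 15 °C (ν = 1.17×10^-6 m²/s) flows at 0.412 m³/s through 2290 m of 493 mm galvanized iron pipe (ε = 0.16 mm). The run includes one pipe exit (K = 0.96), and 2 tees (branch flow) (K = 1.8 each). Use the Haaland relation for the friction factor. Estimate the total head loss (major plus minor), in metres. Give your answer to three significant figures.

V = 4Q/(πD²) = 2.158 m/s; V²/2g = 0.2374 m
Re = 9.09×10^5, ε/D = 3.25×10^-4 → f = 0.01588 (Haaland)
Major: h_f = f(L/D)·V²/2g = 0.01588·4645·0.2374 = 17.51 m
Minor: ΣK = 4.56; h_m = ΣK·V²/2g = 1.083 m
Total H_L = 17.51 + 1.083 = 18.59 m

H_L ≈ 18.6 m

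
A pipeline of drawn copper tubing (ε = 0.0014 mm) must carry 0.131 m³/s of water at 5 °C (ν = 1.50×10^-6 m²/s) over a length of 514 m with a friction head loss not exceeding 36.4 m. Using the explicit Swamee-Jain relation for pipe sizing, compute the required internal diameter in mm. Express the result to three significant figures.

D ≈ 194 mm

Swamee-Jain (Type III): D = 0.66·[ε^1.25·(LQ²/(gh_f))^4.75 + ν·Q^9.4·(L/(gh_f))^5.2]^0.04
LQ²/(gh_f) = 0.02470; L/(gh_f) = 1.439
Term 1 = ε^1.25·(…)^4.75 = 1.12×10^-15; Term 2 = ν·Q^9.4·(…)^5.2 = 5.02×10^-14
D = 0.66·(1.12×10^-15 + 5.02×10^-14)^0.04 = 0.1941 m = 194 mm
Check: V = 4.43 m/s, Re = 5.73×10^5, f = 0.01290, h_f = 34.2 m ≈ 36.4 m ✓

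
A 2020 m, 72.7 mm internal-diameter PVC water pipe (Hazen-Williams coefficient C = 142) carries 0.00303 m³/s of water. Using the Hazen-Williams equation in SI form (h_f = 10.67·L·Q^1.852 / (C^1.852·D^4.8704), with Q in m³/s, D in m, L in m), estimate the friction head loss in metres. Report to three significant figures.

h_f = 10.67·2020·0.00303^1.852 / (142^1.852·0.0727^4.8704) = 16.90 m

h_f ≈ 16.9 m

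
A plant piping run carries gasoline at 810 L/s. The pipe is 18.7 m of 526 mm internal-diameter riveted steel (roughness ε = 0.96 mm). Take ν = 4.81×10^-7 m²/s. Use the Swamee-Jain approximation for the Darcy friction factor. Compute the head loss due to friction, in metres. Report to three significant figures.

h_f ≈ 0.578 m

V = 4Q/(πD²) = 4·0.810/(π·0.526²) = 3.728 m/s
Re = VD/ν = 3.728·0.526/4.81×10^-7 = 4.08×10^6 → turbulent
ε/D = 0.96/526 = 0.00183
Swamee-Jain: f = 0.02294
h_f = f(L/D)V²/(2g) = 0.02294·(18.7/0.526)·3.728²/(2·9.81) = 0.5775 m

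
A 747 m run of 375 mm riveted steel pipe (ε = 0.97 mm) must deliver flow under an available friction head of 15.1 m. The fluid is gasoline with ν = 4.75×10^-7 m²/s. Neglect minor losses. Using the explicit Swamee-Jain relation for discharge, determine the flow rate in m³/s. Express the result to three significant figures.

Swamee-Jain (Type II): Q = -0.965·√(gD⁵h_f/L)·ln[ε/(3.7D) + √(3.17ν²L/(gD³h_f))]
√(gD⁵h_f/L) = √(9.81·0.375⁵·15.1/747) = 0.03835
ε/(3.7D) = 6.99×10^-4; √(3.17ν²L/(gD³h_f)) = 8.27×10^-6
Q = -0.965·0.03835·ln(7.074×10^-4) = 0.2684 m³/s
Check: V = 2.43 m/s, Re = 1.92×10^6, f = 0.02523, h_f = 15.1 m ≈ 15.1 m ✓

Q ≈ 0.268 m³/s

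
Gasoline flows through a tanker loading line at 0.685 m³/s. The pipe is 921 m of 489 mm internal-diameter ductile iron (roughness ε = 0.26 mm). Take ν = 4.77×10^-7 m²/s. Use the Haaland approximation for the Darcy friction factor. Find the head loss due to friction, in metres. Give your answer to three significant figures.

h_f ≈ 21.8 m

V = 4Q/(πD²) = 4·0.685/(π·0.489²) = 3.647 m/s
Re = VD/ν = 3.647·0.489/4.77×10^-7 = 3.74×10^6 → turbulent
ε/D = 0.26/489 = 5.32×10^-4
Haaland: f = 0.01708
h_f = f(L/D)V²/(2g) = 0.01708·(921/0.489)·3.647²/(2·9.81) = 21.81 m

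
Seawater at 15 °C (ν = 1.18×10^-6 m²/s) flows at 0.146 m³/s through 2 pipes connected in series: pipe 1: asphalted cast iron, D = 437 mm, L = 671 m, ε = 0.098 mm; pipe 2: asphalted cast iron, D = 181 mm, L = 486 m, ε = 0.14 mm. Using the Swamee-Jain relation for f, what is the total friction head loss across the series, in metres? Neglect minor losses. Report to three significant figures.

H ≈ 84.8 m

Pipe 1: V = 0.9734 m/s, Re = 3.60×10^5, ε/D = 2.24×10^-4, f = 0.01620, h_1 = f(L/D)V²/2g = 1.201 m
Pipe 2: V = 5.674 m/s, Re = 8.70×10^5, ε/D = 7.73×10^-4, f = 0.01898, h_2 = f(L/D)V²/2g = 83.64 m
Series → Q common, losses add: H = Σh = 84.84 m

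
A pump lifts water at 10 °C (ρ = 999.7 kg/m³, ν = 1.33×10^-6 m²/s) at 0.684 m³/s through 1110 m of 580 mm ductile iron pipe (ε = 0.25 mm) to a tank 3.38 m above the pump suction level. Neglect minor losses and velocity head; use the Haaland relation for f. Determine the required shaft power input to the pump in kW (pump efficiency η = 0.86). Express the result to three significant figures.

V = 4Q/(πD²) = 2.589 m/s; Re = 1.13×10^6; ε/D = 4.31×10^-4; f = 0.01663
h_f = f(L/D)V²/2g = 10.87 m
Total head H = z + h_f = 3.38 + 10.87 = 14.25 m
P_hyd = ρgQH = 999.7·9.81·0.684·14.25 = 95.58 kW
P_shaft = P_hyd/η = 95.58/0.86 = 111.1 kW

P_shaft ≈ 111 kW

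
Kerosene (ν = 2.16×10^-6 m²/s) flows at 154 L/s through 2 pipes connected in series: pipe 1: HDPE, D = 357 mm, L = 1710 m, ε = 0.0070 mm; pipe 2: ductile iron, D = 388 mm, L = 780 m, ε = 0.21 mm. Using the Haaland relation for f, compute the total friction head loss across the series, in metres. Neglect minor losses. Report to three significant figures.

Pipe 1: V = 1.538 m/s, Re = 2.54×10^5, ε/D = 1.96×10^-5, f = 0.01494, h_1 = f(L/D)V²/2g = 8.635 m
Pipe 2: V = 1.302 m/s, Re = 2.34×10^5, ε/D = 5.41×10^-4, f = 0.01862, h_2 = f(L/D)V²/2g = 3.237 m
Series → Q common, losses add: H = Σh = 11.87 m

H ≈ 11.9 m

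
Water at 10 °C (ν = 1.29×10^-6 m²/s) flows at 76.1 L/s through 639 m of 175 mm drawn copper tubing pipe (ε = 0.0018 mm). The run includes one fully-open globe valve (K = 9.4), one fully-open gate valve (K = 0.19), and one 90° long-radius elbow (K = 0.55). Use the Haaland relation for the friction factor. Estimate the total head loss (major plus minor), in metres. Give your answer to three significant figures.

V = 4Q/(πD²) = 3.164 m/s; V²/2g = 0.5102 m
Re = 4.29×10^5, ε/D = 1.03×10^-5 → f = 0.01353 (Haaland)
Major: h_f = f(L/D)·V²/2g = 0.01353·3651·0.5102 = 25.21 m
Minor: ΣK = 10.1; h_m = ΣK·V²/2g = 5.173 m
Total H_L = 25.21 + 5.173 = 30.38 m

H_L ≈ 30.4 m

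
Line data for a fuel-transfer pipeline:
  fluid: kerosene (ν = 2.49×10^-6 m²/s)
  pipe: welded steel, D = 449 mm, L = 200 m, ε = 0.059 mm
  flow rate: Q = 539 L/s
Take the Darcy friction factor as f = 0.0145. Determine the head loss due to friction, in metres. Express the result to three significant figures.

h_f ≈ 3.81 m

V = 4Q/(πD²) = 4·0.539/(π·0.449²) = 3.404 m/s
h_f = f(L/D)V²/(2g) = 0.01450·(200/0.449)·3.404²/(2·9.81) = 3.815 m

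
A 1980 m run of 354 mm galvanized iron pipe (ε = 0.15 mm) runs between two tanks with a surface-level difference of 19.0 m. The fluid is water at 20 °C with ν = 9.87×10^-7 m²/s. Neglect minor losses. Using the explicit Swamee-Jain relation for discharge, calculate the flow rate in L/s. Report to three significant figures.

Swamee-Jain (Type II): Q = -0.965·√(gD⁵h_f/L)·ln[ε/(3.7D) + √(3.17ν²L/(gD³h_f))]
√(gD⁵h_f/L) = √(9.81·0.354⁵·19.0/1980) = 0.02288
ε/(3.7D) = 1.15×10^-4; √(3.17ν²L/(gD³h_f)) = 2.72×10^-5
Q = -0.965·0.02288·ln(1.417×10^-4) = 0.1956 m³/s
Check: V = 1.99 m/s, Re = 7.13×10^5, f = 0.01698, h_f = 19.1 m ≈ 19.0 m ✓

Q ≈ 196 L/s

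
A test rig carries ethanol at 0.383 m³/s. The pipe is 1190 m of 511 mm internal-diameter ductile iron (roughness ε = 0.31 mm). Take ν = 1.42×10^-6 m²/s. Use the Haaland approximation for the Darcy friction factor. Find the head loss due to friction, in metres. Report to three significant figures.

h_f ≈ 7.47 m

V = 4Q/(πD²) = 4·0.383/(π·0.511²) = 1.868 m/s
Re = VD/ν = 1.868·0.511/1.42×10^-6 = 6.72×10^5 → turbulent
ε/D = 0.31/511 = 6.07×10^-4
Haaland: f = 0.01804
h_f = f(L/D)V²/(2g) = 0.01804·(1190/0.511)·1.868²/(2·9.81) = 7.469 m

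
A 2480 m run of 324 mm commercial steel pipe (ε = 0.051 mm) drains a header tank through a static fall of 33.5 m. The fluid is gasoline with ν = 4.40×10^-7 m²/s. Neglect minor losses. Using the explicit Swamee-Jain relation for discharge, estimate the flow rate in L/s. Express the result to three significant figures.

Swamee-Jain (Type II): Q = -0.965·√(gD⁵h_f/L)·ln[ε/(3.7D) + √(3.17ν²L/(gD³h_f))]
√(gD⁵h_f/L) = √(9.81·0.324⁵·33.5/2480) = 0.02175
ε/(3.7D) = 4.25×10^-5; √(3.17ν²L/(gD³h_f)) = 1.17×10^-5
Q = -0.965·0.02175·ln(5.421×10^-5) = 0.2062 m³/s
Check: V = 2.50 m/s, Re = 1.84×10^6, f = 0.01382, h_f = 33.7 m ≈ 33.5 m ✓

Q ≈ 206 L/s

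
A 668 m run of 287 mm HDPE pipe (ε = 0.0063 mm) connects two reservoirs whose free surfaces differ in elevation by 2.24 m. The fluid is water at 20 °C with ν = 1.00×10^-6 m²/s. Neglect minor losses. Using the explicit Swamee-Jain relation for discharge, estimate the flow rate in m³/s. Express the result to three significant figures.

Q ≈ 0.0739 m³/s

Swamee-Jain (Type II): Q = -0.965·√(gD⁵h_f/L)·ln[ε/(3.7D) + √(3.17ν²L/(gD³h_f))]
√(gD⁵h_f/L) = √(9.81·0.287⁵·2.24/668) = 0.008003
ε/(3.7D) = 5.93×10^-6; √(3.17ν²L/(gD³h_f)) = 6.38×10^-5
Q = -0.965·0.008003·ln(6.978×10^-5) = 0.07391 m³/s
Check: V = 1.14 m/s, Re = 3.28×10^5, f = 0.01441, h_f = 2.23 m ≈ 2.24 m ✓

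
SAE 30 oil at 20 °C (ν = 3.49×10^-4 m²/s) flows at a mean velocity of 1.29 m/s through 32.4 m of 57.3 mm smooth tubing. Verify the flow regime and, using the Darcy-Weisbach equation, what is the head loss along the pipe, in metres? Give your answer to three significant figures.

h_f ≈ 14.5 m

Re = VD/ν = 1.29·0.05730/3.49×10^-4 = 212 → laminar (Re < 2300)
f = 64/Re = 0.3022
h_f = f(L/D)V²/(2g) = 0.3022·(32.4/0.05730)·1.29²/(2·9.81) = 14.49 m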